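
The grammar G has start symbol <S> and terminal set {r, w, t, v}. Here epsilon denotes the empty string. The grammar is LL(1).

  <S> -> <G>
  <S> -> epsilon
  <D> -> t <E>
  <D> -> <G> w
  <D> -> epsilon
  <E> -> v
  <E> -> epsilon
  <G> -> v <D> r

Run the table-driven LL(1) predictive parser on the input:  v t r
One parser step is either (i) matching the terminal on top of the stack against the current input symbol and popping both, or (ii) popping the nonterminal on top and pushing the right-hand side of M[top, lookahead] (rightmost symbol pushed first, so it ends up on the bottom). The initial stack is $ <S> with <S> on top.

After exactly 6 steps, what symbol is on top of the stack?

r

step 1: stack=$ <S>  input=v t r $  — expand <S> -> <G>
step 2: stack=$ <G>  input=v t r $  — expand <G> -> v <D> r
step 3: stack=$ r <D> v  input=v t r $  — match v
step 4: stack=$ r <D>  input=t r $  — expand <D> -> t <E>
step 5: stack=$ r <E> t  input=t r $  — match t
step 6: stack=$ r <E>  input=r $  — expand <E> -> epsilon
Stack after step 6: $ r (top = r).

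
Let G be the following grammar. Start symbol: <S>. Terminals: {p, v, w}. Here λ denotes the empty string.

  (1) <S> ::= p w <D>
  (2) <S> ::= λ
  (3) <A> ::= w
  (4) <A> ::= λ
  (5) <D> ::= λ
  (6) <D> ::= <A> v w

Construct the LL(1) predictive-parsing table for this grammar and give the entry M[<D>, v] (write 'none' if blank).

<D> ::= <A> v w

FIRST(<S>): from <S>::=p w <D> we get {p}; from <S>::=λ we get {λ}. So FIRST(<S>) = {λ, p}.
FIRST(<A>): from <A>::=w we get {w}; from <A>::=λ we get {λ}. So FIRST(<A>) = {λ, w}.
FIRST(<D>): from <D>::=λ we get {λ}; from <D>::=<A> v w we get {v, w}. So FIRST(<D>) = {λ, v, w}.
FOLLOW(<S>) includes $ since <S> is the start symbol.
FOLLOW(<S>): <S> appears on no right-hand side. Thus FOLLOW(<S>) = {$}.
FOLLOW(<D>): in <S>::=p w <D>, the suffix after <D> is empty, so FOLLOW(<D>) ⊇ FOLLOW(<S>) = {$}. Thus FOLLOW(<D>) = {$}.
For <D> ::= λ: FIRST(λ) = {λ}, so it goes in M[<D>, t] for t ∈ {}; since λ ∈ FIRST, also for every t ∈ FOLLOW(<D>) = {$}.
For <D> ::= <A> v w: FIRST(<A> v w) = {v, w}, so it goes in M[<D>, t] for t ∈ {v, w}.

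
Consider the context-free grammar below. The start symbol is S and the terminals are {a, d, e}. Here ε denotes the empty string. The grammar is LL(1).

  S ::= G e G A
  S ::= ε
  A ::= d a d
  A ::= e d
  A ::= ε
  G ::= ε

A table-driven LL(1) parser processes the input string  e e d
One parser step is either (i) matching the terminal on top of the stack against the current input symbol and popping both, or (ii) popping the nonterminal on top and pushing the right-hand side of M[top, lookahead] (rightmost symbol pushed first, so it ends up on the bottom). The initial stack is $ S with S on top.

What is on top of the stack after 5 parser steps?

     Stack      Input    Action
  1  $ S        e e d $  expand S ::= G e G A
  2  $ A G e G  e e d $  expand G ::= ε
  3  $ A G e    e e d $  match e
  4  $ A G      e d $    expand G ::= ε
  5  $ A        e d $    expand A ::= e d
Stack after step 5: $ d e (top = e).

e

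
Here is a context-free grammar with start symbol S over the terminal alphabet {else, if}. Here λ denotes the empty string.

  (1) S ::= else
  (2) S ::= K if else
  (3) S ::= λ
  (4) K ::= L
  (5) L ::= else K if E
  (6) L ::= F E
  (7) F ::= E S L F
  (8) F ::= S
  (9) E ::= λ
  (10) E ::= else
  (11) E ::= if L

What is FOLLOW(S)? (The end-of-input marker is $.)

{$, else, if}

FIRST(E): from E::=λ we get {λ}; from E::=else we get {else}; from E::=if L we get {if}. So FIRST(E) = {λ, else, if}.
FIRST(S): from S::=else we get {else}; from S::=K if else we get {else, if}; from S::=λ we get {λ}. So FIRST(S) = {λ, else, if}.
FIRST(K): from K::=L we get {λ, else, if}. So FIRST(K) = {λ, else, if}.
FIRST(L): from L::=else K if E we get {else}; from L::=F E we get {λ, else, if}. So FIRST(L) = {λ, else, if}.
FIRST(F): from F::=E S L F we get {λ, else, if}; from F::=S we get {λ, else, if}. So FIRST(F) = {λ, else, if}.
FOLLOW(S) includes $ since S is the start symbol.
FOLLOW(K): in S::=K if else, K is followed by if else with FIRST {if}; in L::=else K if E, K is followed by if E with FIRST {if}. Thus FOLLOW(K) = {if}.
FOLLOW(S): in F::=E S L F, S is followed by L F with FIRST {λ, else, if}; in F::=E S L F, the suffix after S is nullable, so FOLLOW(S) ⊇ FOLLOW(F) = {else, if}; in F::=S, the suffix after S is empty, so FOLLOW(S) ⊇ FOLLOW(F) = {else, if}. Thus FOLLOW(S) = {$, else, if}.
FOLLOW(L): in K::=L, the suffix after L is empty, so FOLLOW(L) ⊇ FOLLOW(K) = {if}; in F::=E S L F, L is followed by F with FIRST {λ, else, if}; in F::=E S L F, the suffix after L is nullable, so FOLLOW(L) ⊇ FOLLOW(F) = {else, if}; in E::=if L, the suffix after L is empty, so FOLLOW(L) ⊇ FOLLOW(E) = {else, if}. Thus FOLLOW(L) = {else, if}.
FOLLOW(F): in L::=F E, F is followed by E with FIRST {λ, else, if}; in L::=F E, the suffix after F is nullable, so FOLLOW(F) ⊇ FOLLOW(L) = {else, if}; in F::=E S L F, the suffix after F is empty (adds nothing new). Thus FOLLOW(F) = {else, if}.
FOLLOW(E): in L::=else K if E, the suffix after E is empty, so FOLLOW(E) ⊇ FOLLOW(L) = {else, if}; in L::=F E, the suffix after E is empty, so FOLLOW(E) ⊇ FOLLOW(L) = {else, if}; in F::=E S L F, E is followed by S L F with FIRST {λ, else, if}; in F::=E S L F, the suffix after E is nullable, so FOLLOW(E) ⊇ FOLLOW(F) = {else, if}. Thus FOLLOW(E) = {else, if}.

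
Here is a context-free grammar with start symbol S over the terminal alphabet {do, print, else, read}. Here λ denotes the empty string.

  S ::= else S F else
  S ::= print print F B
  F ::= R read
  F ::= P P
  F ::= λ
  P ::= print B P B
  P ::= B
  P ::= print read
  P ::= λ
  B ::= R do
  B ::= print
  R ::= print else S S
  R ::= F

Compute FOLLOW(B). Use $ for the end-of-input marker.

{$, do, else, print, read}

FIRST(S): from S::=else S F else we get {else}; from S::=print print F B we get {print}. So FIRST(S) = {else, print}.
FIRST(F): from F::=R read we get {do, print, read}; from F::=P P we get {λ, do, print, read}; from F::=λ we get {λ}. So FIRST(F) = {λ, do, print, read}.
FIRST(R): from R::=print else S S we get {print}; from R::=F we get {λ, do, print, read}. So FIRST(R) = {λ, do, print, read}.
FIRST(B): from B::=R do we get {do, print, read}; from B::=print we get {print}. So FIRST(B) = {do, print, read}.
FIRST(P): from P::=print B P B we get {print}; from P::=B we get {do, print, read}; from P::=print read we get {print}; from P::=λ we get {λ}. So FIRST(P) = {λ, do, print, read}.
FOLLOW(S) includes $ since S is the start symbol.
FOLLOW(R): in F::=R read, R is followed by read with FIRST {read}; in B::=R do, R is followed by do with FIRST {do}. Thus FOLLOW(R) = {do, read}.
FOLLOW(S): in S::=else S F else, S is followed by F else with FIRST {do, else, print, read}; in R::=print else S S (occurrence 1), S is followed by S with FIRST {else, print}; in R::=print else S S (occurrence 2), the suffix after S is empty, so FOLLOW(S) ⊇ FOLLOW(R) = {do, read}. Thus FOLLOW(S) = {$, do, else, print, read}.
FOLLOW(F): in S::=else S F else, F is followed by else with FIRST {else}; in S::=print print F B, F is followed by B with FIRST {do, print, read}; in R::=F, the suffix after F is empty, so FOLLOW(F) ⊇ FOLLOW(R) = {do, read}. Thus FOLLOW(F) = {do, else, print, read}.
FOLLOW(P): in F::=P P (occurrence 1), P is followed by P with FIRST {λ, do, print, read}; in F::=P P (occurrence 1), the suffix after P is nullable, so FOLLOW(P) ⊇ FOLLOW(F) = {do, else, print, read}; in F::=P P (occurrence 2), the suffix after P is empty, so FOLLOW(P) ⊇ FOLLOW(F) = {do, else, print, read}; in P::=print B P B, P is followed by B with FIRST {do, print, read}. Thus FOLLOW(P) = {do, else, print, read}.
FOLLOW(B): in S::=print print F B, the suffix after B is empty, so FOLLOW(B) ⊇ FOLLOW(S) = {$, do, else, print, read}; in P::=print B P B (occurrence 1), B is followed by P B with FIRST {do, print, read}; in P::=print B P B (occurrence 2), the suffix after B is empty, so FOLLOW(B) ⊇ FOLLOW(P) = {do, else, print, read}; in P::=B, the suffix after B is empty, so FOLLOW(B) ⊇ FOLLOW(P) = {do, else, print, read}. Thus FOLLOW(B) = {$, do, else, print, read}.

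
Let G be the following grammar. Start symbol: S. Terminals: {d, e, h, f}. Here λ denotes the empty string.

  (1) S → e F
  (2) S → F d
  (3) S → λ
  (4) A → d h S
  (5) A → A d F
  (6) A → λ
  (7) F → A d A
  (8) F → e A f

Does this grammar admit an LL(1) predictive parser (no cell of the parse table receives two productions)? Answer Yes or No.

FIRST(S) = {λ, d, e}
FIRST(A) = {λ, d}
FIRST(F) = {d, e}
FOLLOW(S) = {$, d, f}
FOLLOW(A) = {$, d, f}
FOLLOW(F) = {$, d, f}
Cell M[A, d] receives both A → d h S and A → A d F and A → λ — the grammar is not LL(1).

No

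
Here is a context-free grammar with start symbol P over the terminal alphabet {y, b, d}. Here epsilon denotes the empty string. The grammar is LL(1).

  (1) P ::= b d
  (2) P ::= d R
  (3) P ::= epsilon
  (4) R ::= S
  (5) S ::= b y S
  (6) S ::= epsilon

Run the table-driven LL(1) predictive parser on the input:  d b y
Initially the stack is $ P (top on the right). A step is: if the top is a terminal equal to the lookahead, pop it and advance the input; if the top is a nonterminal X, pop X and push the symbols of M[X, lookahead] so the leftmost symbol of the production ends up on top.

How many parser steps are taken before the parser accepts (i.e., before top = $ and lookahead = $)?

7

step 1: stack=$ P  input=d b y $  — expand P ::= d R
step 2: stack=$ R d  input=d b y $  — match d
step 3: stack=$ R  input=b y $  — expand R ::= S
step 4: stack=$ S  input=b y $  — expand S ::= b y S
step 5: stack=$ S y b  input=b y $  — match b
step 6: stack=$ S y  input=y $  — match y
step 7: stack=$ S  input=$  — expand S ::= epsilon
Accept reached after 7 steps.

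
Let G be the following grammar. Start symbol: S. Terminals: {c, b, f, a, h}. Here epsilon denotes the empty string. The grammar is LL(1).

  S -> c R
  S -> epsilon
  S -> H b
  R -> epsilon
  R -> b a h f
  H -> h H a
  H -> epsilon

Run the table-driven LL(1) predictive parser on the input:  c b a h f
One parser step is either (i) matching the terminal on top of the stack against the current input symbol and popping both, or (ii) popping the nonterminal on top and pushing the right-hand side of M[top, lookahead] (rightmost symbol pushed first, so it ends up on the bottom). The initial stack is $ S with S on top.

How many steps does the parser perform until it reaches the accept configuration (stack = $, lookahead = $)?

7

     Stack      Input        Action
  1  $ S        c b a h f $  expand S -> c R
  2  $ R c      c b a h f $  match c
  3  $ R        b a h f $    expand R -> b a h f
  4  $ f h a b  b a h f $    match b
  5  $ f h a    a h f $      match a
  6  $ f h      h f $        match h
  7  $ f        f $          match f
Accept reached after 7 steps.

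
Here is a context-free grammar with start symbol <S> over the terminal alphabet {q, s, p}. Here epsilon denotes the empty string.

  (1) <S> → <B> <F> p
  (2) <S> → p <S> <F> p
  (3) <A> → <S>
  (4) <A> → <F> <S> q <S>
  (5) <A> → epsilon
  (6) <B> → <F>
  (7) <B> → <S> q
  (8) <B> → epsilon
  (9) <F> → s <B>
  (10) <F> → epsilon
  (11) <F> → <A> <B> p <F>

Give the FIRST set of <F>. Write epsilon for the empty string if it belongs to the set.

{epsilon, p, s}

FIRST(<S>): from <S>→<B> <F> p we get {p, s}; from <S>→p <S> <F> p we get {p}. So FIRST(<S>) = {p, s}.
FIRST(<A>): from <A>→<S> we get {p, s}; from <A>→<F> <S> q <S> we get {p, s}; from <A>→epsilon we get {epsilon}. So FIRST(<A>) = {epsilon, p, s}.
FIRST(<B>): from <B>→<F> we get {epsilon, p, s}; from <B>→<S> q we get {p, s}; from <B>→epsilon we get {epsilon}. So FIRST(<B>) = {epsilon, p, s}.
FIRST(<F>): from <F>→s <B> we get {s}; from <F>→epsilon we get {epsilon}; from <F>→<A> <B> p <F> we get {p, s}. So FIRST(<F>) = {epsilon, p, s}.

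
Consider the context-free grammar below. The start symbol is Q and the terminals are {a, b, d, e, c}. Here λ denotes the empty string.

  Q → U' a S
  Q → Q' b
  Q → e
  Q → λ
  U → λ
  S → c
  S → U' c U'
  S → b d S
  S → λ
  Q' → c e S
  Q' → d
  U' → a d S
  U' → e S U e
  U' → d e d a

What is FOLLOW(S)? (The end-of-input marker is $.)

{$, a, b, c, e}

FIRST(U): from U→λ we get {λ}. So FIRST(U) = {λ}.
FIRST(Q'): from Q'→c e S we get {c}; from Q'→d we get {d}. So FIRST(Q') = {c, d}.
FIRST(U'): from U'→a d S we get {a}; from U'→e S U e we get {e}; from U'→d e d a we get {d}. So FIRST(U') = {a, d, e}.
FIRST(Q): from Q→U' a S we get {a, d, e}; from Q→Q' b we get {c, d}; from Q→e we get {e}; from Q→λ we get {λ}. So FIRST(Q) = {λ, a, c, d, e}.
FIRST(S): from S→c we get {c}; from S→U' c U' we get {a, d, e}; from S→b d S we get {b}; from S→λ we get {λ}. So FIRST(S) = {λ, a, b, c, d, e}.
FOLLOW(Q) includes $ since Q is the start symbol.
FOLLOW(Q): Q appears on no right-hand side. Thus FOLLOW(Q) = {$}.
FOLLOW(U): in U'→e S U e, U is followed by e with FIRST {e}. Thus FOLLOW(U) = {e}.
FOLLOW(Q'): in Q→Q' b, Q' is followed by b with FIRST {b}. Thus FOLLOW(Q') = {b}.
FOLLOW(S): in Q→U' a S, the suffix after S is empty, so FOLLOW(S) ⊇ FOLLOW(Q) = {$}; in S→b d S, the suffix after S is empty (adds nothing new); in Q'→c e S, the suffix after S is empty, so FOLLOW(S) ⊇ FOLLOW(Q') = {b}; in U'→a d S, the suffix after S is empty, so FOLLOW(S) ⊇ FOLLOW(U') = {$, a, b, c, e}; in U'→e S U e, S is followed by U e with FIRST {e}. Thus FOLLOW(S) = {$, a, b, c, e}.
FOLLOW(U'): in Q→U' a S, U' is followed by a S with FIRST {a}; in S→U' c U' (occurrence 1), U' is followed by c U' with FIRST {c}; in S→U' c U' (occurrence 2), the suffix after U' is empty, so FOLLOW(U') ⊇ FOLLOW(S) = {$, a, b, c, e}. Thus FOLLOW(U') = {$, a, b, c, e}.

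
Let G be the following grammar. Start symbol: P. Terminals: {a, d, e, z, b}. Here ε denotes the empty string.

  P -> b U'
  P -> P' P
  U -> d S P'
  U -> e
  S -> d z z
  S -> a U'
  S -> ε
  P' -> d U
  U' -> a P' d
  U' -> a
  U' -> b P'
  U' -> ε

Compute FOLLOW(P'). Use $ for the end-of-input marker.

{$, b, d}

FIRST(U): from U->d S P' we get {d}; from U->e we get {e}. So FIRST(U) = {d, e}.
FIRST(S): from S->d z z we get {d}; from S->a U' we get {a}; from S->ε we get {ε}. So FIRST(S) = {ε, a, d}.
FIRST(P'): from P'->d U we get {d}. So FIRST(P') = {d}.
FIRST(U'): from U'->a P' d we get {a}; from U'->a we get {a}; from U'->b P' we get {b}; from U'->ε we get {ε}. So FIRST(U') = {ε, a, b}.
FIRST(P): from P->b U' we get {b}; from P->P' P we get {d}. So FIRST(P) = {b, d}.
FOLLOW(P) includes $ since P is the start symbol.
FOLLOW(P): in P->P' P, the suffix after P is empty (adds nothing new). Thus FOLLOW(P) = {$}.
FOLLOW(S): in U->d S P', S is followed by P' with FIRST {d}. Thus FOLLOW(S) = {d}.
FOLLOW(U'): in P->b U', the suffix after U' is empty, so FOLLOW(U') ⊇ FOLLOW(P) = {$}; in S->a U', the suffix after U' is empty, so FOLLOW(U') ⊇ FOLLOW(S) = {d}. Thus FOLLOW(U') = {$, d}.
FOLLOW(U): in P'->d U, the suffix after U is empty, so FOLLOW(U) ⊇ FOLLOW(P') = {$, b, d}. Thus FOLLOW(U) = {$, b, d}.
FOLLOW(P'): in P->P' P, P' is followed by P with FIRST {b, d}; in U->d S P', the suffix after P' is empty, so FOLLOW(P') ⊇ FOLLOW(U) = {$, b, d}; in U'->a P' d, P' is followed by d with FIRST {d}; in U'->b P', the suffix after P' is empty, so FOLLOW(P') ⊇ FOLLOW(U') = {$, d}. Thus FOLLOW(P') = {$, b, d}.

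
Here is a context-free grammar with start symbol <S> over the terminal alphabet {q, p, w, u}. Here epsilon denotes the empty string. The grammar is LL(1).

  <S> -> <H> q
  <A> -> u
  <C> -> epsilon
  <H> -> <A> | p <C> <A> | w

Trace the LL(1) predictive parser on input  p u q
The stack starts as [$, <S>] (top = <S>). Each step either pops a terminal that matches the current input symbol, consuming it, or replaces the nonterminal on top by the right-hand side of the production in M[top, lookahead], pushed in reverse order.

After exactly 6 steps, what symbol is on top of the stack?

     Stack          Input    Action
  1  $ <S>          p u q $  expand <S> -> <H> q
  2  $ q <H>        p u q $  expand <H> -> p <C> <A>
  3  $ q <A> <C> p  p u q $  match p
  4  $ q <A> <C>    u q $    expand <C> -> epsilon
  5  $ q <A>        u q $    expand <A> -> u
  6  $ q u          u q $    match u
Stack after step 6: $ q (top = q).

q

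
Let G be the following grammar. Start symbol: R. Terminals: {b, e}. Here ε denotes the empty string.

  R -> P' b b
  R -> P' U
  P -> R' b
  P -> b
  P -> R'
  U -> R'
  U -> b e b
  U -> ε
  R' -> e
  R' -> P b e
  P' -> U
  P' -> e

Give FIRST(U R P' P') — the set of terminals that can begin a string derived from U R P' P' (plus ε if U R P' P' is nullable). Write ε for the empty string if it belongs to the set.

FIRST(R) = {ε, b, e}  (via P' b b, P' U)
FIRST(P) = {b, e}  (via R' b, R')
FIRST(R') = {b, e}  (via P b e)
FIRST(U) = {ε, b, e}  (via R')
FIRST(P') = {ε, b, e}  (via U)
FIRST(U R P' P'): take FIRST of each symbol in turn, carrying on past any symbol whose FIRST contains ε; result {ε, b, e}.

{ε, b, e}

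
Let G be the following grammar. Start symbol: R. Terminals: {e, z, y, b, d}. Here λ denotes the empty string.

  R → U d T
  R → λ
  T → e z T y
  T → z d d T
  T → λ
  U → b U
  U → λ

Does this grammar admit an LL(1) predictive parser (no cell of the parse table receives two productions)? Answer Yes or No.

Yes

FIRST(R) = {λ, b, d}
FIRST(T) = {λ, e, z}
FIRST(U) = {λ, b}
FOLLOW(R) = {$}
FOLLOW(T) = {$, y}
FOLLOW(U) = {d}
Each cell of M receives at most one production.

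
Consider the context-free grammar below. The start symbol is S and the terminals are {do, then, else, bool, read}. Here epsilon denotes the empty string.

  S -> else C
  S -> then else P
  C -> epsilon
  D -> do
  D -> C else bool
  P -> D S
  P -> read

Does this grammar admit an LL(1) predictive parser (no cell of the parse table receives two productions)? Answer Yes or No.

FIRST(S) = {else, then}
FIRST(C) = {epsilon}
FIRST(D) = {do, else}
FIRST(P) = {do, else, read}
FOLLOW(S) = {$}
FOLLOW(C) = {$, else}
FOLLOW(D) = {else, then}
FOLLOW(P) = {$}
Each cell of M receives at most one production.

Yes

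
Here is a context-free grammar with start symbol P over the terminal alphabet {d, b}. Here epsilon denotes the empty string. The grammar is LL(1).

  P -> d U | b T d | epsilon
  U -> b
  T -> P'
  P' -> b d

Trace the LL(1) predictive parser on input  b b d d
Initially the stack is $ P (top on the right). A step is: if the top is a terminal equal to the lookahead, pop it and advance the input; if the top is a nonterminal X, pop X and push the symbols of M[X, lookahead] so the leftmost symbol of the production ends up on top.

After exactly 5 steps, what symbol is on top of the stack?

d

     Stack    Input      Action
  1  $ P      b b d d $  expand P -> b T d
  2  $ d T b  b b d d $  match b
  3  $ d T    b d d $    expand T -> P'
  4  $ d P'   b d d $    expand P' -> b d
  5  $ d d b  b d d $    match b
Stack after step 5: $ d d (top = d).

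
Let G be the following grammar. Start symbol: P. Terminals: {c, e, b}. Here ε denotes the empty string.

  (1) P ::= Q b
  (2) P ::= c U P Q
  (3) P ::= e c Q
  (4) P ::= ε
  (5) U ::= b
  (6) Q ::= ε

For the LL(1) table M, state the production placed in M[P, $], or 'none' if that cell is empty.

FIRST(U): from U::=b we get {b}. So FIRST(U) = {b}.
FIRST(Q): from Q::=ε we get {ε}. So FIRST(Q) = {ε}.
FIRST(P): from P::=Q b we get {b}; from P::=c U P Q we get {c}; from P::=e c Q we get {e}; from P::=ε we get {ε}. So FIRST(P) = {ε, b, c, e}.
FOLLOW(P) includes $ since P is the start symbol.
FOLLOW(P): in P::=c U P Q, P is followed by Q with FIRST {ε}; in P::=c U P Q, the suffix after P is nullable (adds nothing new). Thus FOLLOW(P) = {$}.
For P ::= Q b: FIRST(Q b) = {b}, so it goes in M[P, t] for t ∈ {b}.
For P ::= c U P Q: FIRST(c U P Q) = {c}, so it goes in M[P, t] for t ∈ {c}.
For P ::= e c Q: FIRST(e c Q) = {e}, so it goes in M[P, t] for t ∈ {e}.
For P ::= ε: FIRST(ε) = {ε}, so it goes in M[P, t] for t ∈ {}; since ε ∈ FIRST, also for every t ∈ FOLLOW(P) = {$}.

P ::= ε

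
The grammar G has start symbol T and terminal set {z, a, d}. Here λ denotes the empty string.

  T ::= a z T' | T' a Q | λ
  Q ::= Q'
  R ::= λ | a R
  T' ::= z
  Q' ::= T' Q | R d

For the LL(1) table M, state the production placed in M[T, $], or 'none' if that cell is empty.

FIRST(R) = {λ, a}
FIRST(T') = {z}
FIRST(T) = {λ, a, z}  (via T' a Q)
FIRST(Q') = {a, d, z}  (via T' Q, R d)
FIRST(Q) = {a, d, z}  (via Q')
FOLLOW(T) includes $ since T is the start symbol.
FOLLOW(T): T appears on no right-hand side. Thus FOLLOW(T) = {$}.
For T ::= a z T': FIRST(a z T') = {a}, so it goes in M[T, t] for t ∈ {a}.
For T ::= T' a Q: FIRST(T' a Q) = {z}, so it goes in M[T, t] for t ∈ {z}.
For T ::= λ: FIRST(λ) = {λ}, so it goes in M[T, t] for t ∈ {}; since λ ∈ FIRST, also for every t ∈ FOLLOW(T) = {$}.

T ::= λ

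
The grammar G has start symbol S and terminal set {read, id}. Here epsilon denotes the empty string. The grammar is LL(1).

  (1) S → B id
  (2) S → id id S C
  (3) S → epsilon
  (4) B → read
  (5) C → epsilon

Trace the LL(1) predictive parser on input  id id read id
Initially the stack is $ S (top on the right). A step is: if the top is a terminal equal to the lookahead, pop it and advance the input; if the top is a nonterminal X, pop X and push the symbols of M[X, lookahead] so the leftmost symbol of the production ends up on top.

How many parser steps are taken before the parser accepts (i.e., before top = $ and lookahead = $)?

8

     Stack        Input            Action
  1  $ S          id id read id $  expand S → id id S C
  2  $ C S id id  id id read id $  match id
  3  $ C S id     id read id $     match id
  4  $ C S        read id $        expand S → B id
  5  $ C id B     read id $        expand B → read
  6  $ C id read  read id $        match read
  7  $ C id       id $             match id
  8  $ C          $                expand C → epsilon
Accept reached after 8 steps.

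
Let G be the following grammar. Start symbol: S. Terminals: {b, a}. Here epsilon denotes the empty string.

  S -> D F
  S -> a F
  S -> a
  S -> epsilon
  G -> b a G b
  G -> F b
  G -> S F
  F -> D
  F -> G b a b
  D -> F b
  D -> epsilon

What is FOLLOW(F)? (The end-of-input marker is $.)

FIRST(S): from S->D F we get {epsilon, a, b}; from S->a F we get {a}; from S->a we get {a}; from S->epsilon we get {epsilon}. So FIRST(S) = {epsilon, a, b}.
FIRST(G): from G->b a G b we get {b}; from G->F b we get {a, b}; from G->S F we get {epsilon, a, b}. So FIRST(G) = {epsilon, a, b}.
FIRST(F): from F->D we get {epsilon, a, b}; from F->G b a b we get {a, b}. So FIRST(F) = {epsilon, a, b}.
FIRST(D): from D->F b we get {a, b}; from D->epsilon we get {epsilon}. So FIRST(D) = {epsilon, a, b}.
FOLLOW(S) includes $ since S is the start symbol.
FOLLOW(G): in G->b a G b, G is followed by b with FIRST {b}; in F->G b a b, G is followed by b a b with FIRST {b}. Thus FOLLOW(G) = {b}.
FOLLOW(S): in G->S F, S is followed by F with FIRST {epsilon, a, b}; in G->S F, the suffix after S is nullable, so FOLLOW(S) ⊇ FOLLOW(G) = {b}. Thus FOLLOW(S) = {$, a, b}.
FOLLOW(F): in S->D F, the suffix after F is empty, so FOLLOW(F) ⊇ FOLLOW(S) = {$, a, b}; in S->a F, the suffix after F is empty, so FOLLOW(F) ⊇ FOLLOW(S) = {$, a, b}; in G->F b, F is followed by b with FIRST {b}; in G->S F, the suffix after F is empty, so FOLLOW(F) ⊇ FOLLOW(G) = {b}; in D->F b, F is followed by b with FIRST {b}. Thus FOLLOW(F) = {$, a, b}.
FOLLOW(D): in S->D F, D is followed by F with FIRST {epsilon, a, b}; in S->D F, the suffix after D is nullable, so FOLLOW(D) ⊇ FOLLOW(S) = {$, a, b}; in F->D, the suffix after D is empty, so FOLLOW(D) ⊇ FOLLOW(F) = {$, a, b}. Thus FOLLOW(D) = {$, a, b}.

{$, a, b}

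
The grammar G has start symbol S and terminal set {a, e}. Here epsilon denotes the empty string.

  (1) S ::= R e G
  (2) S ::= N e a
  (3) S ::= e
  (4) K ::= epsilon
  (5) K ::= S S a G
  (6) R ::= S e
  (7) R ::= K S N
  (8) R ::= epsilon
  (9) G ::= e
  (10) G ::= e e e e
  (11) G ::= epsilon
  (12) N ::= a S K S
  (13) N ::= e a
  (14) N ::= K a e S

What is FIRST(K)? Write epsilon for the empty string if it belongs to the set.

FIRST(G) = {epsilon, e}
FIRST(S) = {a, e}  (via R e G, N e a)
FIRST(K) = {epsilon, a, e}  (via S S a G)
FIRST(R) = {epsilon, a, e}  (via S e, K S N)
FIRST(N) = {a, e}  (via K a e S)

{epsilon, a, e}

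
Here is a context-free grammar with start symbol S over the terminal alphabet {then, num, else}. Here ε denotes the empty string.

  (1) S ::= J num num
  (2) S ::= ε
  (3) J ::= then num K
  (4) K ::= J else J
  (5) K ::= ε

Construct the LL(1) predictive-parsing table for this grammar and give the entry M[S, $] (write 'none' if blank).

FIRST(J) = {then}
FIRST(S) = {ε, then}  (via J num num)
FIRST(K) = {ε, then}  (via J else J)
FOLLOW(S) includes $ since S is the start symbol.
FOLLOW(S): S appears on no right-hand side. Thus FOLLOW(S) = {$}.
For S ::= J num num: FIRST(J num num) = {then}, so it goes in M[S, t] for t ∈ {then}.
For S ::= ε: FIRST(ε) = {ε}, so it goes in M[S, t] for t ∈ {}; since ε ∈ FIRST, also for every t ∈ FOLLOW(S) = {$}.

S ::= ε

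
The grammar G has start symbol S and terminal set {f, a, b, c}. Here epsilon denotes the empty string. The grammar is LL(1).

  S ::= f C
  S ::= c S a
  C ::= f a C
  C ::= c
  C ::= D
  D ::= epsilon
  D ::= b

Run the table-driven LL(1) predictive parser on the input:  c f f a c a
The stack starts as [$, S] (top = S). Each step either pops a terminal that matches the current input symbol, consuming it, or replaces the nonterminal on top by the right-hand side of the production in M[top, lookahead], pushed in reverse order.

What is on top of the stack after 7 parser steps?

C

     Stack      Input          Action
  1  $ S        c f f a c a $  expand S ::= c S a
  2  $ a S c    c f f a c a $  match c
  3  $ a S      f f a c a $    expand S ::= f C
  4  $ a C f    f f a c a $    match f
  5  $ a C      f a c a $      expand C ::= f a C
  6  $ a C a f  f a c a $      match f
  7  $ a C a    a c a $        match a
Stack after step 7: $ a C (top = C).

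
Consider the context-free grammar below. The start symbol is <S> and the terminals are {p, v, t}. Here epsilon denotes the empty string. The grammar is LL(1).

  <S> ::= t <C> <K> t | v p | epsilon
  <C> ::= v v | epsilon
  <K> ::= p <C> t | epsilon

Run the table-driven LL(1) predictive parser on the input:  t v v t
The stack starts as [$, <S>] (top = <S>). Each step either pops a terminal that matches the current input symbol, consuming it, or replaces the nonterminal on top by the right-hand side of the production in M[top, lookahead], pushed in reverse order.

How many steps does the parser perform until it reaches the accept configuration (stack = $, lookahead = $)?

7

     Stack          Input      Action
  1  $ <S>          t v v t $  expand <S> ::= t <C> <K> t
  2  $ t <K> <C> t  t v v t $  match t
  3  $ t <K> <C>    v v t $    expand <C> ::= v v
  4  $ t <K> v v    v v t $    match v
  5  $ t <K> v      v t $      match v
  6  $ t <K>        t $        expand <K> ::= epsilon
  7  $ t            t $        match t
Accept reached after 7 steps.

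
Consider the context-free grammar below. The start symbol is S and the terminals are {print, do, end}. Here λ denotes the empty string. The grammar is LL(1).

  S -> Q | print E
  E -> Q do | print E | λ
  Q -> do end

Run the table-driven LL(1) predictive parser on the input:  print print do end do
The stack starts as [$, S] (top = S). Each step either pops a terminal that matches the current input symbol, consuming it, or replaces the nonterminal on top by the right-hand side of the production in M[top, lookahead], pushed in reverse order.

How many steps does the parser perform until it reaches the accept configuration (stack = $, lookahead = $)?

9

step 1: stack=$ S  input=print print do end do $  — expand S -> print E
step 2: stack=$ E print  input=print print do end do $  — match print
step 3: stack=$ E  input=print do end do $  — expand E -> print E
step 4: stack=$ E print  input=print do end do $  — match print
step 5: stack=$ E  input=do end do $  — expand E -> Q do
step 6: stack=$ do Q  input=do end do $  — expand Q -> do end
step 7: stack=$ do end do  input=do end do $  — match do
step 8: stack=$ do end  input=end do $  — match end
step 9: stack=$ do  input=do $  — match do
Accept reached after 9 steps.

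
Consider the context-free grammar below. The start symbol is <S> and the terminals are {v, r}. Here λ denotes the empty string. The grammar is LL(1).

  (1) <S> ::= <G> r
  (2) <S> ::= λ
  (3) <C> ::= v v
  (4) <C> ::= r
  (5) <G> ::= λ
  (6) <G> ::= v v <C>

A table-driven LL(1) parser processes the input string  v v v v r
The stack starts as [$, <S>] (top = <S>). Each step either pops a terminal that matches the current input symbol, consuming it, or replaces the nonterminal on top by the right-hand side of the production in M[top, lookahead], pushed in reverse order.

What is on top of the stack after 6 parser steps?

v

step 1: stack=$ <S>  input=v v v v r $  — expand <S> ::= <G> r
step 2: stack=$ r <G>  input=v v v v r $  — expand <G> ::= v v <C>
step 3: stack=$ r <C> v v  input=v v v v r $  — match v
step 4: stack=$ r <C> v  input=v v v r $  — match v
step 5: stack=$ r <C>  input=v v r $  — expand <C> ::= v v
step 6: stack=$ r v v  input=v v r $  — match v
Stack after step 6: $ r v (top = v).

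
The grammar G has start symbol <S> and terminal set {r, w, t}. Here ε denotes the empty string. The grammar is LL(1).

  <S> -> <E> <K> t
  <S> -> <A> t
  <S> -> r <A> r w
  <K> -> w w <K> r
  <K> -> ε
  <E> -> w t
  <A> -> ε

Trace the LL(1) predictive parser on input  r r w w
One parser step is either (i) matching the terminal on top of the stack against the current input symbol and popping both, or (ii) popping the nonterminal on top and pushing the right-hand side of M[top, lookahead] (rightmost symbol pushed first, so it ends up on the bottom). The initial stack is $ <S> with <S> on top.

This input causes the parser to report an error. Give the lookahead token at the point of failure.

     Stack        Input      Action
  1  $ <S>        r r w w $  expand <S> -> r <A> r w
  2  $ w r <A> r  r r w w $  match r
  3  $ w r <A>    r w w $    expand <A> -> ε
  4  $ w r        r w w $    match r
  5  $ w          w w $      match w
  6  $            w $        error: stack empty but input remains

w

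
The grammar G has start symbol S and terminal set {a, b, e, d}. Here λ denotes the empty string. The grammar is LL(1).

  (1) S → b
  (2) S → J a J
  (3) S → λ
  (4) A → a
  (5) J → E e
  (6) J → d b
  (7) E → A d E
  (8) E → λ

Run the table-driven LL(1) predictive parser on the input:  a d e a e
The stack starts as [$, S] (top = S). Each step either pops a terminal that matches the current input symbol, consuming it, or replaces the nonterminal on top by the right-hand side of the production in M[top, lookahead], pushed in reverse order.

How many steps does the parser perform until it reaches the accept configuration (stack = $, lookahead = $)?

step 1: stack=$ S  input=a d e a e $  — expand S → J a J
step 2: stack=$ J a J  input=a d e a e $  — expand J → E e
step 3: stack=$ J a e E  input=a d e a e $  — expand E → A d E
step 4: stack=$ J a e E d A  input=a d e a e $  — expand A → a
step 5: stack=$ J a e E d a  input=a d e a e $  — match a
step 6: stack=$ J a e E d  input=d e a e $  — match d
step 7: stack=$ J a e E  input=e a e $  — expand E → λ
step 8: stack=$ J a e  input=e a e $  — match e
step 9: stack=$ J a  input=a e $  — match a
step 10: stack=$ J  input=e $  — expand J → E e
step 11: stack=$ e E  input=e $  — expand E → λ
step 12: stack=$ e  input=e $  — match e
Accept reached after 12 steps.

12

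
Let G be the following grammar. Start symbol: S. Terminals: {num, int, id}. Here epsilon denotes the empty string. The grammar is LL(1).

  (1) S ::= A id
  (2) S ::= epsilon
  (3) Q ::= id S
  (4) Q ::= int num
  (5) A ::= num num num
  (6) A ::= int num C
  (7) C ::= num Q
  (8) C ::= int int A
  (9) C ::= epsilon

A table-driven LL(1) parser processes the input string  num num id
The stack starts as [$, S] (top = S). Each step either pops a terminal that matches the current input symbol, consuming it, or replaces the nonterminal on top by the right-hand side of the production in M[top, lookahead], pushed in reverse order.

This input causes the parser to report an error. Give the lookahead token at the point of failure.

id

     Stack             Input         Action
  1  $ S               num num id $  expand S ::= A id
  2  $ id A            num num id $  expand A ::= num num num
  3  $ id num num num  num num id $  match num
  4  $ id num num      num id $      match num
  5  $ id num          id $          error: top is terminal num but lookahead is id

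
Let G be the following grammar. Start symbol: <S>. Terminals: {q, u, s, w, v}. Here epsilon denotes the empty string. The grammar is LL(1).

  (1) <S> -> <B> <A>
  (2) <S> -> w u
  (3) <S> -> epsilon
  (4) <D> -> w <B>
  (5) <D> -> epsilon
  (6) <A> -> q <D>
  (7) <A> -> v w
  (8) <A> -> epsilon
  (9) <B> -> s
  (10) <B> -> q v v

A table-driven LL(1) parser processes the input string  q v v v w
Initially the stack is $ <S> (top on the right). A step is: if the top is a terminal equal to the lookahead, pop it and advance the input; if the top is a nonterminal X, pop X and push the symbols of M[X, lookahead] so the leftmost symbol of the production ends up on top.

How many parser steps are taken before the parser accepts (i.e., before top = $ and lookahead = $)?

step 1: stack=$ <S>  input=q v v v w $  — expand <S> -> <B> <A>
step 2: stack=$ <A> <B>  input=q v v v w $  — expand <B> -> q v v
step 3: stack=$ <A> v v q  input=q v v v w $  — match q
step 4: stack=$ <A> v v  input=v v v w $  — match v
step 5: stack=$ <A> v  input=v v w $  — match v
step 6: stack=$ <A>  input=v w $  — expand <A> -> v w
step 7: stack=$ w v  input=v w $  — match v
step 8: stack=$ w  input=w $  — match w
Accept reached after 8 steps.

8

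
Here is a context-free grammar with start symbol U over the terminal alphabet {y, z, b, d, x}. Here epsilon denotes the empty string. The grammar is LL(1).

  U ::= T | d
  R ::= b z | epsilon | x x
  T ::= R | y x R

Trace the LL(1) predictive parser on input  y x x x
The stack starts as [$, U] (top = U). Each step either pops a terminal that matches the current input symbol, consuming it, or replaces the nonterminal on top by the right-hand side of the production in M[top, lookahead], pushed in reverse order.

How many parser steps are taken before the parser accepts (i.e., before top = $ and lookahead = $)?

step 1: stack=$ U  input=y x x x $  — expand U ::= T
step 2: stack=$ T  input=y x x x $  — expand T ::= y x R
step 3: stack=$ R x y  input=y x x x $  — match y
step 4: stack=$ R x  input=x x x $  — match x
step 5: stack=$ R  input=x x $  — expand R ::= x x
step 6: stack=$ x x  input=x x $  — match x
step 7: stack=$ x  input=x $  — match x
Accept reached after 7 steps.

7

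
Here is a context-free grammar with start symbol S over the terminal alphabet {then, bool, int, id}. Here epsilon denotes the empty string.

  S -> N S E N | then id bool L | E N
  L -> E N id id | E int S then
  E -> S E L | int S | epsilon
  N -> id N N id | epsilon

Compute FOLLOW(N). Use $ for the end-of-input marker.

FIRST(N) = {epsilon, id}
FIRST(S) = {epsilon, id, int, then}  (via N S E N, E N)
FIRST(L) = {id, int, then}  (via E N id id, E int S then)
FIRST(E) = {epsilon, id, int, then}  (via S E L)
FOLLOW(S) includes $ since S is the start symbol.
FOLLOW(S): in S->N S E N, S is followed by E N with FIRST {epsilon, id, int, then}; in S->N S E N, the suffix after S is nullable (adds nothing new); in L->E int S then, S is followed by then with FIRST {then}; in E->S E L, S is followed by E L with FIRST {id, int, then}; in E->int S, the suffix after S is empty, so FOLLOW(S) ⊇ FOLLOW(E) = {$, id, int, then}. Thus FOLLOW(S) = {$, id, int, then}.
FOLLOW(E): in S->N S E N, E is followed by N with FIRST {epsilon, id}; in S->N S E N, the suffix after E is nullable, so FOLLOW(E) ⊇ FOLLOW(S) = {$, id, int, then}; in S->E N, E is followed by N with FIRST {epsilon, id}; in S->E N, the suffix after E is nullable, so FOLLOW(E) ⊇ FOLLOW(S) = {$, id, int, then}; in L->E N id id, E is followed by N id id with FIRST {id}; in L->E int S then, E is followed by int S then with FIRST {int}; in E->S E L, E is followed by L with FIRST {id, int, then}. Thus FOLLOW(E) = {$, id, int, then}.
FOLLOW(L): in S->then id bool L, the suffix after L is empty, so FOLLOW(L) ⊇ FOLLOW(S) = {$, id, int, then}; in E->S E L, the suffix after L is empty, so FOLLOW(L) ⊇ FOLLOW(E) = {$, id, int, then}. Thus FOLLOW(L) = {$, id, int, then}.
FOLLOW(N): in S->N S E N (occurrence 1), N is followed by S E N with FIRST {epsilon, id, int, then}; in S->N S E N (occurrence 1), the suffix after N is nullable, so FOLLOW(N) ⊇ FOLLOW(S) = {$, id, int, then}; in S->N S E N (occurrence 2), the suffix after N is empty, so FOLLOW(N) ⊇ FOLLOW(S) = {$, id, int, then}; in S->E N, the suffix after N is empty, so FOLLOW(N) ⊇ FOLLOW(S) = {$, id, int, then}; in L->E N id id, N is followed by id id with FIRST {id}; in N->id N N id (occurrence 1), N is followed by N id with FIRST {id}; in N->id N N id (occurrence 2), N is followed by id with FIRST {id}. Thus FOLLOW(N) = {$, id, int, then}.

{$, id, int, then}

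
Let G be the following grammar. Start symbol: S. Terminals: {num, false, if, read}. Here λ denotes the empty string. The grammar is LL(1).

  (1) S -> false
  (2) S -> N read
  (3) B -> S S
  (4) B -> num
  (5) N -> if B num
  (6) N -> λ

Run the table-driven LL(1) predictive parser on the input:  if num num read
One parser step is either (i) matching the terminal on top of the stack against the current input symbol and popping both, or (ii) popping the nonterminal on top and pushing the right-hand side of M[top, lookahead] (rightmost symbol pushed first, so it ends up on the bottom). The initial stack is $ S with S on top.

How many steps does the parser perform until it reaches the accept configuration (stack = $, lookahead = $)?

7

step 1: stack=$ S  input=if num num read $  — expand S -> N read
step 2: stack=$ read N  input=if num num read $  — expand N -> if B num
step 3: stack=$ read num B if  input=if num num read $  — match if
step 4: stack=$ read num B  input=num num read $  — expand B -> num
step 5: stack=$ read num num  input=num num read $  — match num
step 6: stack=$ read num  input=num read $  — match num
step 7: stack=$ read  input=read $  — match read
Accept reached after 7 steps.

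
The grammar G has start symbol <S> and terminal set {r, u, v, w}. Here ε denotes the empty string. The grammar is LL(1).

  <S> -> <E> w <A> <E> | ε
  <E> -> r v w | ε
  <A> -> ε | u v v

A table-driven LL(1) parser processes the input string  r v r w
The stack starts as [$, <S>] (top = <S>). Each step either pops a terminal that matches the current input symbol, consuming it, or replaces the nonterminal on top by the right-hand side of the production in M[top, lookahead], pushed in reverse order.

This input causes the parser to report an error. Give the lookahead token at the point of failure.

step 1: stack=$ <S>  input=r v r w $  — expand <S> -> <E> w <A> <E>
step 2: stack=$ <E> <A> w <E>  input=r v r w $  — expand <E> -> r v w
step 3: stack=$ <E> <A> w w v r  input=r v r w $  — match r
step 4: stack=$ <E> <A> w w v  input=v r w $  — match v
step 5: stack=$ <E> <A> w w  input=r w $  — error: top is terminal w but lookahead is r

r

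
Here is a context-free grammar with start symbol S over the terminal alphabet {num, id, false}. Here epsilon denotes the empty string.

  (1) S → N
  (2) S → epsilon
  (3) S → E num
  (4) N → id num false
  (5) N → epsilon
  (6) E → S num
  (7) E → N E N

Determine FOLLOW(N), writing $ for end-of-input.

{$, id, num}

FIRST(N): from N→id num false we get {id}; from N→epsilon we get {epsilon}. So FIRST(N) = {epsilon, id}.
FIRST(S): from S→N we get {epsilon, id}; from S→epsilon we get {epsilon}; from S→E num we get {id, num}. So FIRST(S) = {epsilon, id, num}.
FIRST(E): from E→S num we get {id, num}; from E→N E N we get {id, num}. So FIRST(E) = {id, num}.
FOLLOW(S) includes $ since S is the start symbol.
FOLLOW(S): in E→S num, S is followed by num with FIRST {num}. Thus FOLLOW(S) = {$, num}.
FOLLOW(E): in S→E num, E is followed by num with FIRST {num}; in E→N E N, E is followed by N with FIRST {epsilon, id}; in E→N E N, the suffix after E is nullable (adds nothing new). Thus FOLLOW(E) = {id, num}.
FOLLOW(N): in S→N, the suffix after N is empty, so FOLLOW(N) ⊇ FOLLOW(S) = {$, num}; in E→N E N (occurrence 1), N is followed by E N with FIRST {id, num}; in E→N E N (occurrence 2), the suffix after N is empty, so FOLLOW(N) ⊇ FOLLOW(E) = {id, num}. Thus FOLLOW(N) = {$, id, num}.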